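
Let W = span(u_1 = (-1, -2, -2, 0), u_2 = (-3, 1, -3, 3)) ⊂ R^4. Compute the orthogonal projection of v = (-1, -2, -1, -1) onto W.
proj_W(v) = (-69/203, -418/203, -258/203, -120/203)

Set up U = [u_1 | ... | u_2] ∈ R^(4×2). The projector onto W = col(U) is P = U (U^T U)^(-1) U^T.
Compute U^T U =
  [9, 7]
  [7, 28],
and U^T v = (7, 1).
Solve U^T U · c = U^T v for the coefficients: c = (27/29, -40/203). The projection is proj_W(v) = U c.
Check: (v - proj_W(v)) · u_1 = 0  (should be 0).
Check: (v - proj_W(v)) · u_2 = 0  (should be 0).
Result: proj_W(v) = (-69/203, -418/203, -258/203, -120/203).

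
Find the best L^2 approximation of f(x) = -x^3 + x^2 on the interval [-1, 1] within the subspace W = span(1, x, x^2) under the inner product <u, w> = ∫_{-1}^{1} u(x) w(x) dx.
g(x) = x^2 - 3*x/5

The best approximation g ∈ W is the orthogonal projection of f onto W. Writing g = a_0 + a_1 x + a_2 x^2, the coefficients solve the normal equations G · a = b where
  G_{ij} = <φ_i, φ_j> and b_i = <f, φ_i>, with φ_0 = 1, φ_1 = x, φ_2 = x^2.
G =
  [2, 0, 2/3]
  [0, 2/3, 0]
  [2/3, 0, 2/5],
b = (2/3, -2/5, 2/5).
Solving gives a_0 = 0, a_1 = -3/5, a_2 = 1, so
  g(x) = x^2 - 3*x/5.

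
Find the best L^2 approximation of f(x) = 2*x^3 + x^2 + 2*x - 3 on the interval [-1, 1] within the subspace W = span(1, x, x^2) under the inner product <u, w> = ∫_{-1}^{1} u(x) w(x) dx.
g(x) = x^2 + 16*x/5 - 3

The best approximation g ∈ W is the orthogonal projection of f onto W. Writing g = a_0 + a_1 x + a_2 x^2, the coefficients solve the normal equations G · a = b where
  G_{ij} = <φ_i, φ_j> and b_i = <f, φ_i>, with φ_0 = 1, φ_1 = x, φ_2 = x^2.
G =
  [2, 0, 2/3]
  [0, 2/3, 0]
  [2/3, 0, 2/5],
b = (-16/3, 32/15, -8/5).
Solving gives a_0 = -3, a_1 = 16/5, a_2 = 1, so
  g(x) = x^2 + 16*x/5 - 3.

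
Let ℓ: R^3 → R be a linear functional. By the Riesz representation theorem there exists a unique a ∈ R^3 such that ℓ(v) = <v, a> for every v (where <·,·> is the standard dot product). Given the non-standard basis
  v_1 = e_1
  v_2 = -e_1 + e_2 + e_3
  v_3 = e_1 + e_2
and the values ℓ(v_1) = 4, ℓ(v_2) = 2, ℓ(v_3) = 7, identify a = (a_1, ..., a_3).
a = (4, 3, 3)

Write a = (a_1, ..., a_3) in the standard basis. For each basis vector v_i, ℓ(v_i) = <v_i, a> is a linear equation in the a_j's. Collect the n equations into a matrix system V a = ℓ, where row i of V is v_i (expressed in the standard basis). Since V is invertible (lower-triangular with 1s on the diagonal, up to permutation), solve by back-substitution:
  V =
[[1, 0, 0],
 [-1, 1, 1],
 [1, 1, 0]]
  V a = (4, 2, 7)
Solving gives a = (4, 3, 3).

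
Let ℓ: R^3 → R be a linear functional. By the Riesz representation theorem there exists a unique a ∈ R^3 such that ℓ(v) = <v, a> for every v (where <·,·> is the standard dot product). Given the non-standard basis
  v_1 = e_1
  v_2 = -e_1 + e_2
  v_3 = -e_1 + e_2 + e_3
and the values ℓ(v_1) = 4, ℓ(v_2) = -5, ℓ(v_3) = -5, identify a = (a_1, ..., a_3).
a = (4, -1, 0)

Write a = (a_1, ..., a_3) in the standard basis. For each basis vector v_i, ℓ(v_i) = <v_i, a> is a linear equation in the a_j's. Collect the n equations into a matrix system V a = ℓ, where row i of V is v_i (expressed in the standard basis). Since V is invertible (lower-triangular with 1s on the diagonal, up to permutation), solve by back-substitution:
  V =
[[1, 0, 0],
 [-1, 1, 0],
 [-1, 1, 1]]
  V a = (4, -5, -5)
Solving gives a = (4, -1, 0).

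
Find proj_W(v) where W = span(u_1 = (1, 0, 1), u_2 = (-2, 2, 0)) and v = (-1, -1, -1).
proj_W(v) = (-2/3, -2/3, -4/3)

Set up U = [u_1 | ... | u_2] ∈ R^(3×2). The projector onto W = col(U) is P = U (U^T U)^(-1) U^T.
Compute U^T U =
  [2, -2]
  [-2, 8],
and U^T v = (-2, 0).
Solve U^T U · c = U^T v for the coefficients: c = (-4/3, -1/3). The projection is proj_W(v) = U c.
Check: (v - proj_W(v)) · u_1 = 0  (should be 0).
Check: (v - proj_W(v)) · u_2 = 0  (should be 0).
Result: proj_W(v) = (-2/3, -2/3, -4/3).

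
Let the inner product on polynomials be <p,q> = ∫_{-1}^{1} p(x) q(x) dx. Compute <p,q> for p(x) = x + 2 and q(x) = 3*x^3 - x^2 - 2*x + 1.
<p,q> = 38/15

Expand the product: p(x)·q(x) = 3*x^4 + 5*x^3 - 4*x^2 - 3*x + 2.
∫_{-1}^{1} of each monomial x^k gives [2/(k+1) if k even, 0 if k odd]. Integrating term-by-term (or equivalently evaluating the antiderivative F(x) = 3*x^5/5 + 5*x^4/4 - 4*x^3/3 - 3*x^2/2 + 2*x at the endpoints):
  F(1) − F(−1) = 61/60 − (-91/60) = 38/15.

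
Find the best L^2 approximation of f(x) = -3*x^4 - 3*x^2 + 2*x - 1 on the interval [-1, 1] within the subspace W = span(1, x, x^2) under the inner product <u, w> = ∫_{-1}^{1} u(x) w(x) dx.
g(x) = -39*x^2/7 + 2*x - 26/35

The best approximation g ∈ W is the orthogonal projection of f onto W. Writing g = a_0 + a_1 x + a_2 x^2, the coefficients solve the normal equations G · a = b where
  G_{ij} = <φ_i, φ_j> and b_i = <f, φ_i>, with φ_0 = 1, φ_1 = x, φ_2 = x^2.
G =
  [2, 0, 2/3]
  [0, 2/3, 0]
  [2/3, 0, 2/5],
b = (-26/5, 4/3, -286/105).
Solving gives a_0 = -26/35, a_1 = 2, a_2 = -39/7, so
  g(x) = -39*x^2/7 + 2*x - 26/35.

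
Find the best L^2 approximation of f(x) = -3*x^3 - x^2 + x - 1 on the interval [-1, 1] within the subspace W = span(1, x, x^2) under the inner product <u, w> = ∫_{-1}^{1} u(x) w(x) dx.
g(x) = -x^2 - 4*x/5 - 1

The best approximation g ∈ W is the orthogonal projection of f onto W. Writing g = a_0 + a_1 x + a_2 x^2, the coefficients solve the normal equations G · a = b where
  G_{ij} = <φ_i, φ_j> and b_i = <f, φ_i>, with φ_0 = 1, φ_1 = x, φ_2 = x^2.
G =
  [2, 0, 2/3]
  [0, 2/3, 0]
  [2/3, 0, 2/5],
b = (-8/3, -8/15, -16/15).
Solving gives a_0 = -1, a_1 = -4/5, a_2 = -1, so
  g(x) = -x^2 - 4*x/5 - 1.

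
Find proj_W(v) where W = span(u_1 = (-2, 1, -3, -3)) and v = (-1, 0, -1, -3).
proj_W(v) = (-28/23, 14/23, -42/23, -42/23)

Set up U = [u_1 | ... | u_1] ∈ R^(4×1). The projector onto W = col(U) is P = U (U^T U)^(-1) U^T.
Compute U^T U =
  [23],
and U^T v = (14).
Solve U^T U · c = U^T v for the coefficients: c = (14/23). The projection is proj_W(v) = U c.
Check: (v - proj_W(v)) · u_1 = 0  (should be 0).
Result: proj_W(v) = (-28/23, 14/23, -42/23, -42/23).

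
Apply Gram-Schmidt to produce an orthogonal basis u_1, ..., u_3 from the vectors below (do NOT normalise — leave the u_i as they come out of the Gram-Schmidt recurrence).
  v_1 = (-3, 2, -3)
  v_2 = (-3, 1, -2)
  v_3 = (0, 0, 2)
Orthogonal basis:
  u_1 = (-3, 2, -3)
  u_2 = (-15/22, -6/11, 7/22)
  u_3 = (-6/19, 18/19, 18/19)

Apply the Gram-Schmidt recurrence
  u_1 = v_1
  u_i = v_i − Σ_{j<i} ((v_i · u_j) / (u_j · u_j)) · u_j.

Step by step this gives:
  u_1 = (-3, 2, -3)
  u_2 = (-15/22, -6/11, 7/22)
  u_3 = (-6/19, 18/19, 18/19)

Orthogonality check:
  u_2 · u_1 = 0 (should be 0)
  u_3 · u_1 = 0 (should be 0)
  u_3 · u_2 = 0 (should be 0)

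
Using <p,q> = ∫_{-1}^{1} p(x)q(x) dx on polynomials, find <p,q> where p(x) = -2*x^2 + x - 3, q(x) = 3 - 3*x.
<p,q> = -24

Expand the product: p(x)·q(x) = 6*x^3 - 9*x^2 + 12*x - 9.
∫_{-1}^{1} of each monomial x^k gives [2/(k+1) if k even, 0 if k odd]. Integrating term-by-term (or equivalently evaluating the antiderivative F(x) = 3*x^4/2 - 3*x^3 + 6*x^2 - 9*x at the endpoints):
  F(1) − F(−1) = -9/2 − (39/2) = -24.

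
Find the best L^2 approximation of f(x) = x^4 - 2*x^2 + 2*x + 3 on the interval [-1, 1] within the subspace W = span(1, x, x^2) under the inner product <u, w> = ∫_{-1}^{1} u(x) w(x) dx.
g(x) = -8*x^2/7 + 2*x + 102/35

The best approximation g ∈ W is the orthogonal projection of f onto W. Writing g = a_0 + a_1 x + a_2 x^2, the coefficients solve the normal equations G · a = b where
  G_{ij} = <φ_i, φ_j> and b_i = <f, φ_i>, with φ_0 = 1, φ_1 = x, φ_2 = x^2.
G =
  [2, 0, 2/3]
  [0, 2/3, 0]
  [2/3, 0, 2/5],
b = (76/15, 4/3, 52/35).
Solving gives a_0 = 102/35, a_1 = 2, a_2 = -8/7, so
  g(x) = -8*x^2/7 + 2*x + 102/35.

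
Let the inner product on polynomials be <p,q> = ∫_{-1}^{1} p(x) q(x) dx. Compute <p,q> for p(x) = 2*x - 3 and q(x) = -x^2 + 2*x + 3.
<p,q> = -40/3

Expand the product: p(x)·q(x) = -2*x^3 + 7*x^2 - 9.
∫_{-1}^{1} of each monomial x^k gives [2/(k+1) if k even, 0 if k odd]. Integrating term-by-term (or equivalently evaluating the antiderivative F(x) = -x^4/2 + 7*x^3/3 - 9*x at the endpoints):
  F(1) − F(−1) = -43/6 − (37/6) = -40/3.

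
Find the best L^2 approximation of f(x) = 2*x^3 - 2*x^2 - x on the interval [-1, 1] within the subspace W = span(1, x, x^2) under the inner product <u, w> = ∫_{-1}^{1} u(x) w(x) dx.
g(x) = -2*x^2 + x/5

The best approximation g ∈ W is the orthogonal projection of f onto W. Writing g = a_0 + a_1 x + a_2 x^2, the coefficients solve the normal equations G · a = b where
  G_{ij} = <φ_i, φ_j> and b_i = <f, φ_i>, with φ_0 = 1, φ_1 = x, φ_2 = x^2.
G =
  [2, 0, 2/3]
  [0, 2/3, 0]
  [2/3, 0, 2/5],
b = (-4/3, 2/15, -4/5).
Solving gives a_0 = 0, a_1 = 1/5, a_2 = -2, so
  g(x) = -2*x^2 + x/5.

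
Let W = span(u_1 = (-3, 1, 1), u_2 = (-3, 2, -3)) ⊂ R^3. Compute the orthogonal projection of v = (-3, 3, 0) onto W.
proj_W(v) = (-639/178, 141/89, -63/178)

Set up U = [u_1 | ... | u_2] ∈ R^(3×2). The projector onto W = col(U) is P = U (U^T U)^(-1) U^T.
Compute U^T U =
  [11, 8]
  [8, 22],
and U^T v = (12, 15).
Solve U^T U · c = U^T v for the coefficients: c = (72/89, 69/178). The projection is proj_W(v) = U c.
Check: (v - proj_W(v)) · u_1 = 0  (should be 0).
Check: (v - proj_W(v)) · u_2 = 0  (should be 0).
Result: proj_W(v) = (-639/178, 141/89, -63/178).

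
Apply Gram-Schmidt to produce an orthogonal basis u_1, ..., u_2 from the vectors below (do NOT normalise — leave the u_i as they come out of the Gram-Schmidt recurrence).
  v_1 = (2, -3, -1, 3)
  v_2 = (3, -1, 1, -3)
Orthogonal basis:
  u_1 = (2, -3, -1, 3)
  u_2 = (71/23, -26/23, 22/23, -66/23)

Apply the Gram-Schmidt recurrence
  u_1 = v_1
  u_i = v_i − Σ_{j<i} ((v_i · u_j) / (u_j · u_j)) · u_j.

Step by step this gives:
  u_1 = (2, -3, -1, 3)
  u_2 = (71/23, -26/23, 22/23, -66/23)

Orthogonality check:
  u_2 · u_1 = 0 (should be 0)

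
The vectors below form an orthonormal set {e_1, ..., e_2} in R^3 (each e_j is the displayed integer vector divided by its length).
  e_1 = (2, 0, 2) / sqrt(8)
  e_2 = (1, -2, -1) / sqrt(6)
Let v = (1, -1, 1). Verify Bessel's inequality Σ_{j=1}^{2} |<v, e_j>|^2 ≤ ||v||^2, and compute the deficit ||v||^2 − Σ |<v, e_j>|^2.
Σ |<v, e_j>|^2 = 8/3; ||v||^2 = 3; deficit = 1/3

Write each e_j = u_j / sqrt(<u_j, u_j>) where u_j is the displayed integer vector. Then <v, e_j> = <v, u_j> / sqrt(<u_j, u_j>), so |<v, e_j>|^2 = <v, u_j>^2 / <u_j, u_j>.
Coefficients: <v, e_1> = 4/sqrt(8), <v, e_2> = 2/sqrt(6).
Square and sum: Σ |<v, e_j>|^2 = 8/3.
Compute ||v||^2 = v·v = 3.
Deficit = 3 − 8/3 = 1/3 ≥ 0, confirming Bessel's inequality. (The deficit equals ||v − Σ <v,e_j> e_j||^2, the squared distance from v to span{e_j}.)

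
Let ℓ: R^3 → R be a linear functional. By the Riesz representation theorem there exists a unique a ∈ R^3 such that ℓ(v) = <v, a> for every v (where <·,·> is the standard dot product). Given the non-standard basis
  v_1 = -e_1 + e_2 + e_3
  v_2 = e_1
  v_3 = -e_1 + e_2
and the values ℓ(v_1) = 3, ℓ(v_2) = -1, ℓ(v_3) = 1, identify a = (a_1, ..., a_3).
a = (-1, 0, 2)

Write a = (a_1, ..., a_3) in the standard basis. For each basis vector v_i, ℓ(v_i) = <v_i, a> is a linear equation in the a_j's. Collect the n equations into a matrix system V a = ℓ, where row i of V is v_i (expressed in the standard basis). Since V is invertible (lower-triangular with 1s on the diagonal, up to permutation), solve by back-substitution:
  V =
[[-1, 1, 1],
 [1, 0, 0],
 [-1, 1, 0]]
  V a = (3, -1, 1)
Solving gives a = (-1, 0, 2).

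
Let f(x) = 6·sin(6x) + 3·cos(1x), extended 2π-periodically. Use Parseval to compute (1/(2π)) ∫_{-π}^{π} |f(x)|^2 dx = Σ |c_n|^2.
Σ |c_n|^2 = 45/2

Expand |f|^2 and use orthogonality of {sin(nx), cos(mx)} on [-π, π]:
  ∫_{-π}^{π} sin(nx)^2 dx = π, ∫ cos(mx)^2 dx = π, and cross terms integrate to 0.
So ∫_{-π}^{π} f(x)^2 dx = 6^2 · π + 3^2 · π = (36 + 9)π.
Divide by 2π: (36 + 9)/2 = 45/2.
By Parseval, this equals Σ |c_n|^2.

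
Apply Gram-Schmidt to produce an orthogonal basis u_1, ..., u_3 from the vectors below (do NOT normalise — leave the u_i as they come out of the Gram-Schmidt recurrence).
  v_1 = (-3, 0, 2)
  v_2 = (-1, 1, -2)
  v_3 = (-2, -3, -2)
Orthogonal basis:
  u_1 = (-3, 0, 2)
  u_2 = (-16/13, 1, -24/13)
  u_3 = (-68/77, -272/77, -102/77)

Apply the Gram-Schmidt recurrence
  u_1 = v_1
  u_i = v_i − Σ_{j<i} ((v_i · u_j) / (u_j · u_j)) · u_j.

Step by step this gives:
  u_1 = (-3, 0, 2)
  u_2 = (-16/13, 1, -24/13)
  u_3 = (-68/77, -272/77, -102/77)

Orthogonality check:
  u_2 · u_1 = 0 (should be 0)
  u_3 · u_1 = 0 (should be 0)
  u_3 · u_2 = 0 (should be 0)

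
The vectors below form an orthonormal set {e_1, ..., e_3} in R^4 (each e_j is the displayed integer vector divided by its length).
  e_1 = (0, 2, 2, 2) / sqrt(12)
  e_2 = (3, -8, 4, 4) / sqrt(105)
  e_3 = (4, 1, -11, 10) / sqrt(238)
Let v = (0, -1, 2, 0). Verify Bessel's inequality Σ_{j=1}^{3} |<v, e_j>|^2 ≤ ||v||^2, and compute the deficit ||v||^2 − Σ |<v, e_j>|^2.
Σ |<v, e_j>|^2 = 849/170; ||v||^2 = 5; deficit = 1/170

Write each e_j = u_j / sqrt(<u_j, u_j>) where u_j is the displayed integer vector. Then <v, e_j> = <v, u_j> / sqrt(<u_j, u_j>), so |<v, e_j>|^2 = <v, u_j>^2 / <u_j, u_j>.
Coefficients: <v, e_1> = 2/sqrt(12), <v, e_2> = 16/sqrt(105), <v, e_3> = -23/sqrt(238).
Square and sum: Σ |<v, e_j>|^2 = 849/170.
Compute ||v||^2 = v·v = 5.
Deficit = 5 − 849/170 = 1/170 ≥ 0, confirming Bessel's inequality. (The deficit equals ||v − Σ <v,e_j> e_j||^2, the squared distance from v to span{e_j}.)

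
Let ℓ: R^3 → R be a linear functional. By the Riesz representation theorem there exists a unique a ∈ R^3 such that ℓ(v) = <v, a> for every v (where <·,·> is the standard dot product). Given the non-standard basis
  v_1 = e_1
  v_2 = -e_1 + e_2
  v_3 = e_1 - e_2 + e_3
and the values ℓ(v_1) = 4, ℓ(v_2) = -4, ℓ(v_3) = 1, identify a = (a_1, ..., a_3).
a = (4, 0, -3)

Write a = (a_1, ..., a_3) in the standard basis. For each basis vector v_i, ℓ(v_i) = <v_i, a> is a linear equation in the a_j's. Collect the n equations into a matrix system V a = ℓ, where row i of V is v_i (expressed in the standard basis). Since V is invertible (lower-triangular with 1s on the diagonal, up to permutation), solve by back-substitution:
  V =
[[1, 0, 0],
 [-1, 1, 0],
 [1, -1, 1]]
  V a = (4, -4, 1)
Solving gives a = (4, 0, -3).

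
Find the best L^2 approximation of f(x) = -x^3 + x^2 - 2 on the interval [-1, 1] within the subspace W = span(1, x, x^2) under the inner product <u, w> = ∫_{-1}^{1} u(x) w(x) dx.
g(x) = x^2 - 3*x/5 - 2

The best approximation g ∈ W is the orthogonal projection of f onto W. Writing g = a_0 + a_1 x + a_2 x^2, the coefficients solve the normal equations G · a = b where
  G_{ij} = <φ_i, φ_j> and b_i = <f, φ_i>, with φ_0 = 1, φ_1 = x, φ_2 = x^2.
G =
  [2, 0, 2/3]
  [0, 2/3, 0]
  [2/3, 0, 2/5],
b = (-10/3, -2/5, -14/15).
Solving gives a_0 = -2, a_1 = -3/5, a_2 = 1, so
  g(x) = x^2 - 3*x/5 - 2.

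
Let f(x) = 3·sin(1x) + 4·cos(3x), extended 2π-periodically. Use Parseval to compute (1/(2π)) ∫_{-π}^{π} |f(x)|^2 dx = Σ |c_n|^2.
Σ |c_n|^2 = 25/2

Expand |f|^2 and use orthogonality of {sin(nx), cos(mx)} on [-π, π]:
  ∫_{-π}^{π} sin(nx)^2 dx = π, ∫ cos(mx)^2 dx = π, and cross terms integrate to 0.
So ∫_{-π}^{π} f(x)^2 dx = 3^2 · π + 4^2 · π = (9 + 16)π.
Divide by 2π: (9 + 16)/2 = 25/2.
By Parseval, this equals Σ |c_n|^2.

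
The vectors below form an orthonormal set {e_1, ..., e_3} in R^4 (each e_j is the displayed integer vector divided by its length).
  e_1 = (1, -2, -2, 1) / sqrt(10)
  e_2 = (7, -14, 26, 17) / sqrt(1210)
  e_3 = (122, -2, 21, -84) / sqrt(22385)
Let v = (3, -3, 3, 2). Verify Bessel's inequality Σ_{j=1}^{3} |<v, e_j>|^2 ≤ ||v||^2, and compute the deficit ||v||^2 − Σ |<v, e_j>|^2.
Σ |<v, e_j>|^2 = 5734/185; ||v||^2 = 31; deficit = 1/185

Write each e_j = u_j / sqrt(<u_j, u_j>) where u_j is the displayed integer vector. Then <v, e_j> = <v, u_j> / sqrt(<u_j, u_j>), so |<v, e_j>|^2 = <v, u_j>^2 / <u_j, u_j>.
Coefficients: <v, e_1> = 5/sqrt(10), <v, e_2> = 175/sqrt(1210), <v, e_3> = 267/sqrt(22385).
Square and sum: Σ |<v, e_j>|^2 = 5734/185.
Compute ||v||^2 = v·v = 31.
Deficit = 31 − 5734/185 = 1/185 ≥ 0, confirming Bessel's inequality. (The deficit equals ||v − Σ <v,e_j> e_j||^2, the squared distance from v to span{e_j}.)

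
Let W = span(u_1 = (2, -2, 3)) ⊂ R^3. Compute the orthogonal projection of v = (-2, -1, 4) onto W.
proj_W(v) = (20/17, -20/17, 30/17)

Set up U = [u_1 | ... | u_1] ∈ R^(3×1). The projector onto W = col(U) is P = U (U^T U)^(-1) U^T.
Compute U^T U =
  [17],
and U^T v = (10).
Solve U^T U · c = U^T v for the coefficients: c = (10/17). The projection is proj_W(v) = U c.
Check: (v - proj_W(v)) · u_1 = 0  (should be 0).
Result: proj_W(v) = (20/17, -20/17, 30/17).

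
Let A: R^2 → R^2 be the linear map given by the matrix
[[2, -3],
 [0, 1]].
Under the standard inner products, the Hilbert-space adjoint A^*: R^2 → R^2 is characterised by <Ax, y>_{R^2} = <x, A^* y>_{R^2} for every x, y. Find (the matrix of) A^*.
A^* = A^T =
[[2, 0],
 [-3, 1]]

For real matrices with standard dot products, the defining identity <Ax, y> = <x, A^* y> gives (Ax)^T y = x^T (A^*) y, i.e. x^T A^T y = x^T (A^*) y. Since this holds for all x, y, we must have A^* = A^T. Therefore
A^* =
[[2, 0],
 [-3, 1]].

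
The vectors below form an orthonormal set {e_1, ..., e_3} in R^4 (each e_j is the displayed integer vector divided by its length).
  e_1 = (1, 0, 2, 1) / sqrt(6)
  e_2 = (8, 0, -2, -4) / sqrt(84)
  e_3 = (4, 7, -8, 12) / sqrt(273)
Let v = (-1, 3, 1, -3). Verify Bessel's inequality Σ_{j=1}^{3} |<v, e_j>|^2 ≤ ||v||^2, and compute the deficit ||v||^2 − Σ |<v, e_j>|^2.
Σ |<v, e_j>|^2 = 44/13; ||v||^2 = 20; deficit = 216/13

Write each e_j = u_j / sqrt(<u_j, u_j>) where u_j is the displayed integer vector. Then <v, e_j> = <v, u_j> / sqrt(<u_j, u_j>), so |<v, e_j>|^2 = <v, u_j>^2 / <u_j, u_j>.
Coefficients: <v, e_1> = -2/sqrt(6), <v, e_2> = 2/sqrt(84), <v, e_3> = -27/sqrt(273).
Square and sum: Σ |<v, e_j>|^2 = 44/13.
Compute ||v||^2 = v·v = 20.
Deficit = 20 − 44/13 = 216/13 ≥ 0, confirming Bessel's inequality. (The deficit equals ||v − Σ <v,e_j> e_j||^2, the squared distance from v to span{e_j}.)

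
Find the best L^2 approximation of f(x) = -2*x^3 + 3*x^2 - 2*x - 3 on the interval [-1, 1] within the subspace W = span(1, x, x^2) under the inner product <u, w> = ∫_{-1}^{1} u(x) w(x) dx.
g(x) = 3*x^2 - 16*x/5 - 3

The best approximation g ∈ W is the orthogonal projection of f onto W. Writing g = a_0 + a_1 x + a_2 x^2, the coefficients solve the normal equations G · a = b where
  G_{ij} = <φ_i, φ_j> and b_i = <f, φ_i>, with φ_0 = 1, φ_1 = x, φ_2 = x^2.
G =
  [2, 0, 2/3]
  [0, 2/3, 0]
  [2/3, 0, 2/5],
b = (-4, -32/15, -4/5).
Solving gives a_0 = -3, a_1 = -16/5, a_2 = 3, so
  g(x) = 3*x^2 - 16*x/5 - 3.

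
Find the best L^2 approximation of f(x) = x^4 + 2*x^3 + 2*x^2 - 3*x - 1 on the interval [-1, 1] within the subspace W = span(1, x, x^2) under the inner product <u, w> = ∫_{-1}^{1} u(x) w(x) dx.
g(x) = 20*x^2/7 - 9*x/5 - 38/35

The best approximation g ∈ W is the orthogonal projection of f onto W. Writing g = a_0 + a_1 x + a_2 x^2, the coefficients solve the normal equations G · a = b where
  G_{ij} = <φ_i, φ_j> and b_i = <f, φ_i>, with φ_0 = 1, φ_1 = x, φ_2 = x^2.
G =
  [2, 0, 2/3]
  [0, 2/3, 0]
  [2/3, 0, 2/5],
b = (-4/15, -6/5, 44/105).
Solving gives a_0 = -38/35, a_1 = -9/5, a_2 = 20/7, so
  g(x) = 20*x^2/7 - 9*x/5 - 38/35.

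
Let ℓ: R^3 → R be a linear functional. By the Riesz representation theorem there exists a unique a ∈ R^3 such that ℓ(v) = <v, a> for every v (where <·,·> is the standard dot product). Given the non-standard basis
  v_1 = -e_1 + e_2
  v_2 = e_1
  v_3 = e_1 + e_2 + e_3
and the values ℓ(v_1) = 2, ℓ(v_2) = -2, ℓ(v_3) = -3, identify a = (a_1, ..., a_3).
a = (-2, 0, -1)

Write a = (a_1, ..., a_3) in the standard basis. For each basis vector v_i, ℓ(v_i) = <v_i, a> is a linear equation in the a_j's. Collect the n equations into a matrix system V a = ℓ, where row i of V is v_i (expressed in the standard basis). Since V is invertible (lower-triangular with 1s on the diagonal, up to permutation), solve by back-substitution:
  V =
[[-1, 1, 0],
 [1, 0, 0],
 [1, 1, 1]]
  V a = (2, -2, -3)
Solving gives a = (-2, 0, -1).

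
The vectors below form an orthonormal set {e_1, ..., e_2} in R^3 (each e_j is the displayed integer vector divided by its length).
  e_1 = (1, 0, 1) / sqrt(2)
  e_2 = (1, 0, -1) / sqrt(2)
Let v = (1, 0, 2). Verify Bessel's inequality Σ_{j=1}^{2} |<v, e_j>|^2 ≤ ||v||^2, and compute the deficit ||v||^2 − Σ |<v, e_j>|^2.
Σ |<v, e_j>|^2 = 5; ||v||^2 = 5; deficit = 0

Write each e_j = u_j / sqrt(<u_j, u_j>) where u_j is the displayed integer vector. Then <v, e_j> = <v, u_j> / sqrt(<u_j, u_j>), so |<v, e_j>|^2 = <v, u_j>^2 / <u_j, u_j>.
Coefficients: <v, e_1> = 3/sqrt(2), <v, e_2> = -1/sqrt(2).
Square and sum: Σ |<v, e_j>|^2 = 5.
Compute ||v||^2 = v·v = 5.
Deficit = 5 − 5 = 0 ≥ 0, confirming Bessel's inequality. (The deficit equals ||v − Σ <v,e_j> e_j||^2, the squared distance from v to span{e_j}.)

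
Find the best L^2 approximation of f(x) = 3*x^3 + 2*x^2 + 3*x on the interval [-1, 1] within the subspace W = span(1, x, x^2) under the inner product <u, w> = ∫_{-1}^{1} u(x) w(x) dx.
g(x) = 2*x^2 + 24*x/5

The best approximation g ∈ W is the orthogonal projection of f onto W. Writing g = a_0 + a_1 x + a_2 x^2, the coefficients solve the normal equations G · a = b where
  G_{ij} = <φ_i, φ_j> and b_i = <f, φ_i>, with φ_0 = 1, φ_1 = x, φ_2 = x^2.
G =
  [2, 0, 2/3]
  [0, 2/3, 0]
  [2/3, 0, 2/5],
b = (4/3, 16/5, 4/5).
Solving gives a_0 = 0, a_1 = 24/5, a_2 = 2, so
  g(x) = 2*x^2 + 24*x/5.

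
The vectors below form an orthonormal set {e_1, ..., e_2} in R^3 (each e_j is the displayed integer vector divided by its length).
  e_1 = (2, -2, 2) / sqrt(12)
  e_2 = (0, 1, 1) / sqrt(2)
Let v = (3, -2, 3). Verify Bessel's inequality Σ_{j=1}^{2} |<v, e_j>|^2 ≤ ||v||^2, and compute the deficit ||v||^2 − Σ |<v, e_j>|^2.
Σ |<v, e_j>|^2 = 131/6; ||v||^2 = 22; deficit = 1/6

Write each e_j = u_j / sqrt(<u_j, u_j>) where u_j is the displayed integer vector. Then <v, e_j> = <v, u_j> / sqrt(<u_j, u_j>), so |<v, e_j>|^2 = <v, u_j>^2 / <u_j, u_j>.
Coefficients: <v, e_1> = 16/sqrt(12), <v, e_2> = 1/sqrt(2).
Square and sum: Σ |<v, e_j>|^2 = 131/6.
Compute ||v||^2 = v·v = 22.
Deficit = 22 − 131/6 = 1/6 ≥ 0, confirming Bessel's inequality. (The deficit equals ||v − Σ <v,e_j> e_j||^2, the squared distance from v to span{e_j}.)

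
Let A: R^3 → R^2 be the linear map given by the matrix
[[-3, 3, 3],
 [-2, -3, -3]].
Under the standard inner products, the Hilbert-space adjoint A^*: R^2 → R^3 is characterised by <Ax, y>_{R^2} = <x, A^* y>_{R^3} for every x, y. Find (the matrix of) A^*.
A^* = A^T =
[[-3, -2],
 [3, -3],
 [3, -3]]

For real matrices with standard dot products, the defining identity <Ax, y> = <x, A^* y> gives (Ax)^T y = x^T (A^*) y, i.e. x^T A^T y = x^T (A^*) y. Since this holds for all x, y, we must have A^* = A^T. Therefore
A^* =
[[-3, -2],
 [3, -3],
 [3, -3]].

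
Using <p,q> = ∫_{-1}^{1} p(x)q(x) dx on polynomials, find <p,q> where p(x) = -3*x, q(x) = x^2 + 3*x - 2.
<p,q> = -6

Expand the product: p(x)·q(x) = -3*x^3 - 9*x^2 + 6*x.
∫_{-1}^{1} of each monomial x^k gives [2/(k+1) if k even, 0 if k odd]. Integrating term-by-term (or equivalently evaluating the antiderivative F(x) = -3*x^4/4 - 3*x^3 + 3*x^2 at the endpoints):
  F(1) − F(−1) = -3/4 − (21/4) = -6.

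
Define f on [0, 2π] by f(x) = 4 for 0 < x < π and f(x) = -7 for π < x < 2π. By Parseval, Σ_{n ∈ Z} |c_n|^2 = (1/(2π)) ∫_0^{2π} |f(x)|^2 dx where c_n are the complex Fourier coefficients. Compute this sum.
Σ |c_n|^2 = 65/2

Parseval equates the L^2 energy of f (normalised by 1/(2π)) with the ℓ^2 sum of its Fourier coefficients: (1/(2π)) ∫_0^{2π} |f|^2 = Σ |c_n|^2.
Compute the left side: (1/(2π)) [∫_0^π 4^2 dx + ∫_π^{2π} (-7)^2 dx] = (1/(2π)) · (16π + 49π) = (16 + 49)/2 = 65/2.
So Σ_{n ∈ Z} |c_n|^2 = 65/2.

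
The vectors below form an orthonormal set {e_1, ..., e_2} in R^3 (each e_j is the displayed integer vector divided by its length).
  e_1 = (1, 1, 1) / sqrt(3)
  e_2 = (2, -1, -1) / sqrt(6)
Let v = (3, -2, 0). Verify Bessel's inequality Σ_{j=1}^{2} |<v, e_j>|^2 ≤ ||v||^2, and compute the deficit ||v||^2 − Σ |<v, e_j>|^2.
Σ |<v, e_j>|^2 = 11; ||v||^2 = 13; deficit = 2

Write each e_j = u_j / sqrt(<u_j, u_j>) where u_j is the displayed integer vector. Then <v, e_j> = <v, u_j> / sqrt(<u_j, u_j>), so |<v, e_j>|^2 = <v, u_j>^2 / <u_j, u_j>.
Coefficients: <v, e_1> = 1/sqrt(3), <v, e_2> = 8/sqrt(6).
Square and sum: Σ |<v, e_j>|^2 = 11.
Compute ||v||^2 = v·v = 13.
Deficit = 13 − 11 = 2 ≥ 0, confirming Bessel's inequality. (The deficit equals ||v − Σ <v,e_j> e_j||^2, the squared distance from v to span{e_j}.)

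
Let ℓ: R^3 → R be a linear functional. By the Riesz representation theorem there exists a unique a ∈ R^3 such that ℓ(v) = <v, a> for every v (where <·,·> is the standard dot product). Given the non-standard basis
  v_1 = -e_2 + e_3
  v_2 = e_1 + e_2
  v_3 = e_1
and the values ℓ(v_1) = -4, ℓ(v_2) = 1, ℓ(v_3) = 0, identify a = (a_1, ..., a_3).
a = (0, 1, -3)

Write a = (a_1, ..., a_3) in the standard basis. For each basis vector v_i, ℓ(v_i) = <v_i, a> is a linear equation in the a_j's. Collect the n equations into a matrix system V a = ℓ, where row i of V is v_i (expressed in the standard basis). Since V is invertible (lower-triangular with 1s on the diagonal, up to permutation), solve by back-substitution:
  V =
[[0, -1, 1],
 [1, 1, 0],
 [1, 0, 0]]
  V a = (-4, 1, 0)
Solving gives a = (0, 1, -3).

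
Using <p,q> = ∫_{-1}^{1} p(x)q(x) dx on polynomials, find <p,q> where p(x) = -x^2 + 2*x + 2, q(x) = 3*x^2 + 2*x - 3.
<p,q> = -68/15

Expand the product: p(x)·q(x) = -3*x^4 + 4*x^3 + 13*x^2 - 2*x - 6.
∫_{-1}^{1} of each monomial x^k gives [2/(k+1) if k even, 0 if k odd]. Integrating term-by-term (or equivalently evaluating the antiderivative F(x) = -3*x^5/5 + x^4 + 13*x^3/3 - x^2 - 6*x at the endpoints):
  F(1) − F(−1) = -34/15 − (34/15) = -68/15.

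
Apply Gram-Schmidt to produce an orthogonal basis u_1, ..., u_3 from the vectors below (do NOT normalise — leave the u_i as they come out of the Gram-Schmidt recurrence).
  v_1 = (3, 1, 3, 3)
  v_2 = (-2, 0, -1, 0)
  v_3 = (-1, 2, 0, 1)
Orthogonal basis:
  u_1 = (3, 1, 3, 3)
  u_2 = (-29/28, 9/28, -1/28, 27/28)
  u_3 = (5/59, 90/59, -10/59, -25/59)

Apply the Gram-Schmidt recurrence
  u_1 = v_1
  u_i = v_i − Σ_{j<i} ((v_i · u_j) / (u_j · u_j)) · u_j.

Step by step this gives:
  u_1 = (3, 1, 3, 3)
  u_2 = (-29/28, 9/28, -1/28, 27/28)
  u_3 = (5/59, 90/59, -10/59, -25/59)

Orthogonality check:
  u_2 · u_1 = 0 (should be 0)
  u_3 · u_1 = 0 (should be 0)
  u_3 · u_2 = 0 (should be 0)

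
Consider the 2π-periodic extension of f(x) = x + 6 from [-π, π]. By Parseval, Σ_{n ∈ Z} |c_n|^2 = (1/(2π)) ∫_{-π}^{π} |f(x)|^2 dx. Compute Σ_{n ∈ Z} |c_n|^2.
Σ |c_n|^2 = π^2/3 + 36

Expand and integrate term by term over [-π, π]:
  ∫ (x)^2 dx = 1·(2π^3/3); ∫ 2·1·(6)·x dx = 0 (odd integrand); ∫ 6^2 dx = 36·2π.
So (1/(2π)) ∫_{-π}^{π} (x + 6)^2 dx = 1π^2/3 + 36 = π^2/3 + 36.
Parseval ⇒ Σ |c_n|^2 = π^2/3 + 36.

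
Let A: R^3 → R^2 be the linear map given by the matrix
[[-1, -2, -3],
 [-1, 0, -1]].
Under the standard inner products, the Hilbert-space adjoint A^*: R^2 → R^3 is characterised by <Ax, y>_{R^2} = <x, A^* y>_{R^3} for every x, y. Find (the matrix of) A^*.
A^* = A^T =
[[-1, -1],
 [-2, 0],
 [-3, -1]]

For real matrices with standard dot products, the defining identity <Ax, y> = <x, A^* y> gives (Ax)^T y = x^T (A^*) y, i.e. x^T A^T y = x^T (A^*) y. Since this holds for all x, y, we must have A^* = A^T. Therefore
A^* =
[[-1, -1],
 [-2, 0],
 [-3, -1]].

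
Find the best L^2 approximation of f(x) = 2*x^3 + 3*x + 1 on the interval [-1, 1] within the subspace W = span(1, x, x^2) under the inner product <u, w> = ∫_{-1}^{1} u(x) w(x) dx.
g(x) = 21*x/5 + 1

The best approximation g ∈ W is the orthogonal projection of f onto W. Writing g = a_0 + a_1 x + a_2 x^2, the coefficients solve the normal equations G · a = b where
  G_{ij} = <φ_i, φ_j> and b_i = <f, φ_i>, with φ_0 = 1, φ_1 = x, φ_2 = x^2.
G =
  [2, 0, 2/3]
  [0, 2/3, 0]
  [2/3, 0, 2/5],
b = (2, 14/5, 2/3).
Solving gives a_0 = 1, a_1 = 21/5, a_2 = 0, so
  g(x) = 21*x/5 + 1.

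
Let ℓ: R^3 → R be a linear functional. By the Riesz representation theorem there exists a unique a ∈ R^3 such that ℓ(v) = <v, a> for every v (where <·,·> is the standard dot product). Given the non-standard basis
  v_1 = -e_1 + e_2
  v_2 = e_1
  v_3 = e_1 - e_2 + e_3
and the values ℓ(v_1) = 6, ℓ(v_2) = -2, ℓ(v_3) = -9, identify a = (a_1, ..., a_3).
a = (-2, 4, -3)

Write a = (a_1, ..., a_3) in the standard basis. For each basis vector v_i, ℓ(v_i) = <v_i, a> is a linear equation in the a_j's. Collect the n equations into a matrix system V a = ℓ, where row i of V is v_i (expressed in the standard basis). Since V is invertible (lower-triangular with 1s on the diagonal, up to permutation), solve by back-substitution:
  V =
[[-1, 1, 0],
 [1, 0, 0],
 [1, -1, 1]]
  V a = (6, -2, -9)
Solving gives a = (-2, 4, -3).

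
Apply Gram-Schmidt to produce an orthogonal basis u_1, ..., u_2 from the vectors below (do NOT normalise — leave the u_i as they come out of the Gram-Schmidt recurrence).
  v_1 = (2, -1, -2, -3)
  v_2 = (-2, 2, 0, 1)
Orthogonal basis:
  u_1 = (2, -1, -2, -3)
  u_2 = (-1, 3/2, -1, -1/2)

Apply the Gram-Schmidt recurrence
  u_1 = v_1
  u_i = v_i − Σ_{j<i} ((v_i · u_j) / (u_j · u_j)) · u_j.

Step by step this gives:
  u_1 = (2, -1, -2, -3)
  u_2 = (-1, 3/2, -1, -1/2)

Orthogonality check:
  u_2 · u_1 = 0 (should be 0)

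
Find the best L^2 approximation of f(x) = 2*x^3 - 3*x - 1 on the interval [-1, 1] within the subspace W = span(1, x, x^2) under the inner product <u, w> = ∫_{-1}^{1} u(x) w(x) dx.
g(x) = -9*x/5 - 1

The best approximation g ∈ W is the orthogonal projection of f onto W. Writing g = a_0 + a_1 x + a_2 x^2, the coefficients solve the normal equations G · a = b where
  G_{ij} = <φ_i, φ_j> and b_i = <f, φ_i>, with φ_0 = 1, φ_1 = x, φ_2 = x^2.
G =
  [2, 0, 2/3]
  [0, 2/3, 0]
  [2/3, 0, 2/5],
b = (-2, -6/5, -2/3).
Solving gives a_0 = -1, a_1 = -9/5, a_2 = 0, so
  g(x) = -9*x/5 - 1.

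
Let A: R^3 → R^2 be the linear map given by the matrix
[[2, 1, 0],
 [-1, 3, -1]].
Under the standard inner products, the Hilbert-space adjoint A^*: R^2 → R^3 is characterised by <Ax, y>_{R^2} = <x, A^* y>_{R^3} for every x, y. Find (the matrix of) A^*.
A^* = A^T =
[[2, -1],
 [1, 3],
 [0, -1]]

For real matrices with standard dot products, the defining identity <Ax, y> = <x, A^* y> gives (Ax)^T y = x^T (A^*) y, i.e. x^T A^T y = x^T (A^*) y. Since this holds for all x, y, we must have A^* = A^T. Therefore
A^* =
[[2, -1],
 [1, 3],
 [0, -1]].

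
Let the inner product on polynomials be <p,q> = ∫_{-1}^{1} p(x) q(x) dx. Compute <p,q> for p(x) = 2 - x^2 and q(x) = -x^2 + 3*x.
<p,q> = -14/15

Expand the product: p(x)·q(x) = x^4 - 3*x^3 - 2*x^2 + 6*x.
∫_{-1}^{1} of each monomial x^k gives [2/(k+1) if k even, 0 if k odd]. Integrating term-by-term (or equivalently evaluating the antiderivative F(x) = x^5/5 - 3*x^4/4 - 2*x^3/3 + 3*x^2 at the endpoints):
  F(1) − F(−1) = 107/60 − (163/60) = -14/15.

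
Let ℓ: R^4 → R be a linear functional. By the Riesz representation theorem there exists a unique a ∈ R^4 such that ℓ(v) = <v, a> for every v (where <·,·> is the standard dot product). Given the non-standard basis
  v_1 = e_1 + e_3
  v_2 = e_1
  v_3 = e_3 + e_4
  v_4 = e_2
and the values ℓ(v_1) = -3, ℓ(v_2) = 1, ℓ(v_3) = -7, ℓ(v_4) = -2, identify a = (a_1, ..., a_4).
a = (1, -2, -4, -3)

Write a = (a_1, ..., a_4) in the standard basis. For each basis vector v_i, ℓ(v_i) = <v_i, a> is a linear equation in the a_j's. Collect the n equations into a matrix system V a = ℓ, where row i of V is v_i (expressed in the standard basis). Since V is invertible (lower-triangular with 1s on the diagonal, up to permutation), solve by back-substitution:
  V =
[[1, 0, 1, 0],
 [1, 0, 0, 0],
 [0, 0, 1, 1],
 [0, 1, 0, 0]]
  V a = (-3, 1, -7, -2)
Solving gives a = (1, -2, -4, -3).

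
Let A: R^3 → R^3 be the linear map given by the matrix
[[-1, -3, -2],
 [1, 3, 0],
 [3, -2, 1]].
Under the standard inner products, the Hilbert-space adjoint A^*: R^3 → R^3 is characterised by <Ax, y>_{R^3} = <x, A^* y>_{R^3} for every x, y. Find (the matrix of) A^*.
A^* = A^T =
[[-1, 1, 3],
 [-3, 3, -2],
 [-2, 0, 1]]

For real matrices with standard dot products, the defining identity <Ax, y> = <x, A^* y> gives (Ax)^T y = x^T (A^*) y, i.e. x^T A^T y = x^T (A^*) y. Since this holds for all x, y, we must have A^* = A^T. Therefore
A^* =
[[-1, 1, 3],
 [-3, 3, -2],
 [-2, 0, 1]].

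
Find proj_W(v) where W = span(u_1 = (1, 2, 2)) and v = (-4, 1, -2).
proj_W(v) = (-2/3, -4/3, -4/3)

Set up U = [u_1 | ... | u_1] ∈ R^(3×1). The projector onto W = col(U) is P = U (U^T U)^(-1) U^T.
Compute U^T U =
  [9],
and U^T v = (-6).
Solve U^T U · c = U^T v for the coefficients: c = (-2/3). The projection is proj_W(v) = U c.
Check: (v - proj_W(v)) · u_1 = 0  (should be 0).
Result: proj_W(v) = (-2/3, -4/3, -4/3).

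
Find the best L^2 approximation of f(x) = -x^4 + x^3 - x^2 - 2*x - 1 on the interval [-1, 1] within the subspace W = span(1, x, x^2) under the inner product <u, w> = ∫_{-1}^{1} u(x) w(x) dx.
g(x) = -13*x^2/7 - 7*x/5 - 32/35

The best approximation g ∈ W is the orthogonal projection of f onto W. Writing g = a_0 + a_1 x + a_2 x^2, the coefficients solve the normal equations G · a = b where
  G_{ij} = <φ_i, φ_j> and b_i = <f, φ_i>, with φ_0 = 1, φ_1 = x, φ_2 = x^2.
G =
  [2, 0, 2/3]
  [0, 2/3, 0]
  [2/3, 0, 2/5],
b = (-46/15, -14/15, -142/105).
Solving gives a_0 = -32/35, a_1 = -7/5, a_2 = -13/7, so
  g(x) = -13*x^2/7 - 7*x/5 - 32/35.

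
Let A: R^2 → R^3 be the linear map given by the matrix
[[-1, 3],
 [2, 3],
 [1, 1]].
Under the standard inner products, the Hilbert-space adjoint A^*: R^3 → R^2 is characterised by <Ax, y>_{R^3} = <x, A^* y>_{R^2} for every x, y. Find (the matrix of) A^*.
A^* = A^T =
[[-1, 2, 1],
 [3, 3, 1]]

For real matrices with standard dot products, the defining identity <Ax, y> = <x, A^* y> gives (Ax)^T y = x^T (A^*) y, i.e. x^T A^T y = x^T (A^*) y. Since this holds for all x, y, we must have A^* = A^T. Therefore
A^* =
[[-1, 2, 1],
 [3, 3, 1]].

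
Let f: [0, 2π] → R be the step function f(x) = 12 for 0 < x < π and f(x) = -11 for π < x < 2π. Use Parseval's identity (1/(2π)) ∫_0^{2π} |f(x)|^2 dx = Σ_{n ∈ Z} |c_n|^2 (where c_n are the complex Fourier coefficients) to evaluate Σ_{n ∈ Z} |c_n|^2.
Σ |c_n|^2 = 265/2

Parseval equates the L^2 energy of f (normalised by 1/(2π)) with the ℓ^2 sum of its Fourier coefficients: (1/(2π)) ∫_0^{2π} |f|^2 = Σ |c_n|^2.
Compute the left side: (1/(2π)) [∫_0^π 12^2 dx + ∫_π^{2π} (-11)^2 dx] = (1/(2π)) · (144π + 121π) = (144 + 121)/2 = 265/2.
So Σ_{n ∈ Z} |c_n|^2 = 265/2.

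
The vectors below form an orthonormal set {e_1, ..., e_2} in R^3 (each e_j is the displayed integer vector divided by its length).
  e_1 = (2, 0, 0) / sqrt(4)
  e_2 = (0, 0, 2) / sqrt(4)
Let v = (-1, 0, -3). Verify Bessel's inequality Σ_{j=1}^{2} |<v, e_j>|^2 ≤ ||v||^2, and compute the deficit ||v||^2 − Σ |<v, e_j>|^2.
Σ |<v, e_j>|^2 = 10; ||v||^2 = 10; deficit = 0

Write each e_j = u_j / sqrt(<u_j, u_j>) where u_j is the displayed integer vector. Then <v, e_j> = <v, u_j> / sqrt(<u_j, u_j>), so |<v, e_j>|^2 = <v, u_j>^2 / <u_j, u_j>.
Coefficients: <v, e_1> = -2/sqrt(4), <v, e_2> = -6/sqrt(4).
Square and sum: Σ |<v, e_j>|^2 = 10.
Compute ||v||^2 = v·v = 10.
Deficit = 10 − 10 = 0 ≥ 0, confirming Bessel's inequality. (The deficit equals ||v − Σ <v,e_j> e_j||^2, the squared distance from v to span{e_j}.)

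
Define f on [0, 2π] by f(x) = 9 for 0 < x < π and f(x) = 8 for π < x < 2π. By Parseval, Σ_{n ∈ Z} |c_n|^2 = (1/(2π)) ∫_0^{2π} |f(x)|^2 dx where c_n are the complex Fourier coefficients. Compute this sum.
Σ |c_n|^2 = 145/2

Parseval equates the L^2 energy of f (normalised by 1/(2π)) with the ℓ^2 sum of its Fourier coefficients: (1/(2π)) ∫_0^{2π} |f|^2 = Σ |c_n|^2.
Compute the left side: (1/(2π)) [∫_0^π 9^2 dx + ∫_π^{2π} 8^2 dx] = (1/(2π)) · (81π + 64π) = (81 + 64)/2 = 145/2.
So Σ_{n ∈ Z} |c_n|^2 = 145/2.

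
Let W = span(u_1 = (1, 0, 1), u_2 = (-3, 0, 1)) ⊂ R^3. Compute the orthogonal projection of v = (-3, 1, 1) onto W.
proj_W(v) = (-3, 0, 1)

Set up U = [u_1 | ... | u_2] ∈ R^(3×2). The projector onto W = col(U) is P = U (U^T U)^(-1) U^T.
Compute U^T U =
  [2, -2]
  [-2, 10],
and U^T v = (-2, 10).
Solve U^T U · c = U^T v for the coefficients: c = (0, 1). The projection is proj_W(v) = U c.
Check: (v - proj_W(v)) · u_1 = 0  (should be 0).
Check: (v - proj_W(v)) · u_2 = 0  (should be 0).
Result: proj_W(v) = (-3, 0, 1).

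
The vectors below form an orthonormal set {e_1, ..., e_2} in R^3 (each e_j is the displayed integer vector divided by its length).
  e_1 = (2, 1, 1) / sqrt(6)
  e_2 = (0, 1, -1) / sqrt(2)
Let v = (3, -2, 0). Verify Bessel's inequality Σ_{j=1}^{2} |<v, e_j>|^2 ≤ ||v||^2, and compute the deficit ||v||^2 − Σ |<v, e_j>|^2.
Σ |<v, e_j>|^2 = 14/3; ||v||^2 = 13; deficit = 25/3

Write each e_j = u_j / sqrt(<u_j, u_j>) where u_j is the displayed integer vector. Then <v, e_j> = <v, u_j> / sqrt(<u_j, u_j>), so |<v, e_j>|^2 = <v, u_j>^2 / <u_j, u_j>.
Coefficients: <v, e_1> = 4/sqrt(6), <v, e_2> = -2/sqrt(2).
Square and sum: Σ |<v, e_j>|^2 = 14/3.
Compute ||v||^2 = v·v = 13.
Deficit = 13 − 14/3 = 25/3 ≥ 0, confirming Bessel's inequality. (The deficit equals ||v − Σ <v,e_j> e_j||^2, the squared distance from v to span{e_j}.)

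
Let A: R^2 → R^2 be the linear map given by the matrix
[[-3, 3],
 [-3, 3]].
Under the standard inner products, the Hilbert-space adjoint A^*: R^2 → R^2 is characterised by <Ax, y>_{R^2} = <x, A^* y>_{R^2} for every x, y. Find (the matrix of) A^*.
A^* = A^T =
[[-3, -3],
 [3, 3]]

For real matrices with standard dot products, the defining identity <Ax, y> = <x, A^* y> gives (Ax)^T y = x^T (A^*) y, i.e. x^T A^T y = x^T (A^*) y. Since this holds for all x, y, we must have A^* = A^T. Therefore
A^* =
[[-3, -3],
 [3, 3]].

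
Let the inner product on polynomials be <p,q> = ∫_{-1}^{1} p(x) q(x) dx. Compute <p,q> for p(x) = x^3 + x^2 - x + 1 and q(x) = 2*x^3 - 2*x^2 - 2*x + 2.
<p,q> = 368/105

Expand the product: p(x)·q(x) = 2*x^6 - 6*x^4 + 4*x^3 + 2*x^2 - 4*x + 2.
∫_{-1}^{1} of each monomial x^k gives [2/(k+1) if k even, 0 if k odd]. Integrating term-by-term (or equivalently evaluating the antiderivative F(x) = 2*x^7/7 - 6*x^5/5 + x^4 + 2*x^3/3 - 2*x^2 + 2*x at the endpoints):
  F(1) − F(−1) = 79/105 − (-289/105) = 368/105.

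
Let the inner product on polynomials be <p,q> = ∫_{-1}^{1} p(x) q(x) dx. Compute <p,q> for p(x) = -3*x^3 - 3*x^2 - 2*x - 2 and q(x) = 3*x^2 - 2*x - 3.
<p,q> = 232/15

Expand the product: p(x)·q(x) = -9*x^5 - 3*x^4 + 9*x^3 + 7*x^2 + 10*x + 6.
∫_{-1}^{1} of each monomial x^k gives [2/(k+1) if k even, 0 if k odd]. Integrating term-by-term (or equivalently evaluating the antiderivative F(x) = -3*x^6/2 - 3*x^5/5 + 9*x^4/4 + 7*x^3/3 + 5*x^2 + 6*x at the endpoints):
  F(1) − F(−1) = 809/60 − (-119/60) = 232/15.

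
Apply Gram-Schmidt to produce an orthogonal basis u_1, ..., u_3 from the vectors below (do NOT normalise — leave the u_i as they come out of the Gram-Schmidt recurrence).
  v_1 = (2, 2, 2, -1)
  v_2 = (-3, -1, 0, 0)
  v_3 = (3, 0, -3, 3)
Orthogonal basis:
  u_1 = (2, 2, 2, -1)
  u_2 = (-23/13, 3/13, 16/13, -8/13)
  u_3 = (-7/22, 21/22, 1/11, 16/11)

Apply the Gram-Schmidt recurrence
  u_1 = v_1
  u_i = v_i − Σ_{j<i} ((v_i · u_j) / (u_j · u_j)) · u_j.

Step by step this gives:
  u_1 = (2, 2, 2, -1)
  u_2 = (-23/13, 3/13, 16/13, -8/13)
  u_3 = (-7/22, 21/22, 1/11, 16/11)

Orthogonality check:
  u_2 · u_1 = 0 (should be 0)
  u_3 · u_1 = 0 (should be 0)
  u_3 · u_2 = 0 (should be 0)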